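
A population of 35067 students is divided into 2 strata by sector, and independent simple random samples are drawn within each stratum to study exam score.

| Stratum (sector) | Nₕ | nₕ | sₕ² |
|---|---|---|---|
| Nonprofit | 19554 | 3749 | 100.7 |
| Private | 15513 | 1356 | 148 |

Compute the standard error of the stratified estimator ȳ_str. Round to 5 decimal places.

Var(ȳ_str) = Σₕ Wₕ²(1 − fₕ)sₕ²/nₕ with Wₕ = Nₕ/N, N = 35067.
Nonprofit: Wₕ = 0.55761827; term = 0.55761827²·(1 − 0.19172548)·100.7/3749 = 0.0067506706.
Private: Wₕ = 0.44238173; term = 0.44238173²·(1 − 0.08741056)·148/1356 = 0.019492692.
Sum = 0.026243363.
SE = √(0.026243363) = 0.16200.

0.16200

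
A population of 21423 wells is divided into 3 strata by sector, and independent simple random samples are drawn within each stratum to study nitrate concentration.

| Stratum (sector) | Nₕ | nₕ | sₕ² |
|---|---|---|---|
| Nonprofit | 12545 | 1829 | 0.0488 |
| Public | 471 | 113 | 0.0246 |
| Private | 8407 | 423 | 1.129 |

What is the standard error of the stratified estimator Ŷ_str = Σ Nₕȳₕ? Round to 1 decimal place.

Var(Ŷ_str) = Σₕ Nₕ²(1 − fₕ)sₕ²/nₕ.
Nonprofit: 12545²·(1 − 1829/12545)·0.0488/1829 = 3586.8192.
Public: 471²·(1 − 113/471)·0.0246/113 = 36.707989.
Private: 8407²·(1 − 423/8407)·1.129/423 = 179149.31.
Sum = 182772.84.
SE = √(182772.84) = 427.5.

427.5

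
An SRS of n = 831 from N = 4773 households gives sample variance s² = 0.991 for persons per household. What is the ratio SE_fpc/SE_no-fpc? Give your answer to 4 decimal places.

0.9088

f = n/N = 831/4773 = 0.17410434.
SE_no-fpc = √(s²/n) = 0.03453316; SE_fpc = √((1−f)s²/n) = 0.031383322.
Ratio = √(1−f) = 0.90878802.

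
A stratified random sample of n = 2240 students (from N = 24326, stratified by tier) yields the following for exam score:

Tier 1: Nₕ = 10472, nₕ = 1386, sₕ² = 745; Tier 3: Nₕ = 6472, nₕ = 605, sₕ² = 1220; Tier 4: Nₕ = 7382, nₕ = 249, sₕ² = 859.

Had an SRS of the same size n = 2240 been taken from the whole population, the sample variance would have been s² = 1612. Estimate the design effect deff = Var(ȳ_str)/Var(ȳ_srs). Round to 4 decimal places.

Var(ȳ_str) = Σ Wₕ²(1−fₕ)sₕ²/nₕ with Wₕ = Nₕ/24326:
  Tier 1: (10472/24326)²·(1−1386/10472)·745/1386 = 0.086427909
  Tier 3: (6472/24326)²·(1−605/6472)·1220/605 = 0.12939505
  Tier 4: (7382/24326)²·(1−249/7382)·859/249 = 0.30697194
  → Var(ȳ_str) = 0.5227949.
Var(ȳ_srs) = (1 − 2240/24326)·1612/2240 = 0.65337631.
deff = 0.5227949 / 0.65337631 = 0.8001.

0.8001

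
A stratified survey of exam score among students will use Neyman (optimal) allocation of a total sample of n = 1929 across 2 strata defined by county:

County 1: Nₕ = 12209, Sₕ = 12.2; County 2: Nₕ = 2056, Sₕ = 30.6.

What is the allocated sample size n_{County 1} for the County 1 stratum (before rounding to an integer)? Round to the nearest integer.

Neyman allocation: nₕ = n·NₕSₕ / Σⱼ NⱼSⱼ.
Σ NⱼSⱼ = 12209·12.2 + 2056·30.6 = 211863.4.
n_{County 1} = 1929·12209·12.2 / 211863.4 = 1356.

1356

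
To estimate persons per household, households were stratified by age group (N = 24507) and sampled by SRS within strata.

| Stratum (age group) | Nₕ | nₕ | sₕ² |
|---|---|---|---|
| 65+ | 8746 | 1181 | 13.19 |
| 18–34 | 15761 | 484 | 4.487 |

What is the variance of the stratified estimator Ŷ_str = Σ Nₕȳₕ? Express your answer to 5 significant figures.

2.9711 × 10^6

Var(Ŷ_str) = Σₕ Nₕ²(1 − fₕ)sₕ²/nₕ.
65+: 8746²·(1 − 1181/8746)·13.19/1181 = 738947.02.
18–34: 15761²·(1 − 484/15761)·4.487/484 = 2.2321972 × 10^6.
Sum = 2.9711442 × 10^6.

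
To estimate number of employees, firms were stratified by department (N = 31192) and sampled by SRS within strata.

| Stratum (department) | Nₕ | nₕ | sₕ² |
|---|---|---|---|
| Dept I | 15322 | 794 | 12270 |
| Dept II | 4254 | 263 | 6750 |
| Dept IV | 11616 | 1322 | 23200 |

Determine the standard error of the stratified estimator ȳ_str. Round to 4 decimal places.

Var(ȳ_str) = Σₕ Wₕ²(1 − fₕ)sₕ²/nₕ with Wₕ = Nₕ/N, N = 31192.
Dept I: Wₕ = 0.49121570; term = 0.49121570²·(1 − 0.05182091)·12270/794 = 3.5355656.
Dept II: Wₕ = 0.13638112; term = 0.13638112²·(1 − 0.06182417)·6750/263 = 0.44785847.
Dept IV: Wₕ = 0.37240318; term = 0.37240318²·(1 − 0.11380854)·23200/1322 = 2.1568049.
Sum = 6.140229.
SE = √(6.140229) = 2.4779.

2.4779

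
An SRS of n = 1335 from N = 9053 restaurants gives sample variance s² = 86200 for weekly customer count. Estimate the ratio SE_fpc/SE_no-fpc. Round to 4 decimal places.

f = n/N = 1335/9053 = 0.14746493.
SE_no-fpc = √(s²/n) = 8.0355018; SE_fpc = √((1−f)s²/n) = 7.4194058.
Ratio = √(1−f) = 0.92332826.

0.9233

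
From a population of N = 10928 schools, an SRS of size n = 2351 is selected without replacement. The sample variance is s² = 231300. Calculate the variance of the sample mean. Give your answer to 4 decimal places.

Under SRS without replacement, Var(ȳ) = (1 − f)·s²/n with f = n/N = 2351/10928 = 0.21513543.
Var(ȳ) = (1 − 0.21513543)·231300/2351 = 0.78486457·98.383667 = 77.217854.

77.2179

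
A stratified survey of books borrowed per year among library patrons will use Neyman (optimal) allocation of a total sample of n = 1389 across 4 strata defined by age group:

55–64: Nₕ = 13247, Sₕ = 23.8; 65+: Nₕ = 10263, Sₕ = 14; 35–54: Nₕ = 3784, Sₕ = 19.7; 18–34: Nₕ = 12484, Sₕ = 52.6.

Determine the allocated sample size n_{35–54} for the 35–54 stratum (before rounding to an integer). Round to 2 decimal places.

Neyman allocation: nₕ = n·NₕSₕ / Σⱼ NⱼSⱼ.
Σ NⱼSⱼ = 13247·23.8 + 10263·14 + 3784·19.7 + 12484·52.6 = 1.1901638 × 10^6.
n_{35–54} = 1389·3784·19.7 / (1.1901638 × 10^6) = 87.00.

87.00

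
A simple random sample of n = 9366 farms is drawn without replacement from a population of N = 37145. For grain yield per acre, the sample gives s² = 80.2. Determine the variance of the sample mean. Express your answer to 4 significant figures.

Under SRS without replacement, Var(ȳ) = (1 − f)·s²/n with f = n/N = 9366/37145 = 0.25214699.
Var(ȳ) = (1 − 0.25214699)·80.2/9366 = 0.74785301·0.008562887 = 0.0064037808.

0.006404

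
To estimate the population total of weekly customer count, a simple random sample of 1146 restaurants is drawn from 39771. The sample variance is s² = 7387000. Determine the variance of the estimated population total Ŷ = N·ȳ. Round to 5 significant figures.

Var(Ŷ) = N²·Var(ȳ) = N²·(1 − n/N)·s²/n.
f = 1146/39771 = 0.02881497; Var(ȳ) = 0.97118503·7387000/1146 = 6260.1604.
Var(Ŷ) = 39771² · 6260.1604 = 9.9018988 × 10^12.

9.9019 × 10^12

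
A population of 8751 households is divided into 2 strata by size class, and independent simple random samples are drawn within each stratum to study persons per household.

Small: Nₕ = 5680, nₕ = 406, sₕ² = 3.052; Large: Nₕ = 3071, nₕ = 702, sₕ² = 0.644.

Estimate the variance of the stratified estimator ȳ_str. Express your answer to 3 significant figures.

0.00303

Var(ȳ_str) = Σₕ Wₕ²(1 − fₕ)sₕ²/nₕ with Wₕ = Nₕ/N, N = 8751.
Small: Wₕ = 0.64906868; term = 0.64906868²·(1 − 0.07147887)·3.052/406 = 0.0029405705.
Large: Wₕ = 0.35093132; term = 0.35093132²·(1 − 0.22859004)·0.644/702 = 8.7152182 × 10^-5.
Sum = 0.0030277227.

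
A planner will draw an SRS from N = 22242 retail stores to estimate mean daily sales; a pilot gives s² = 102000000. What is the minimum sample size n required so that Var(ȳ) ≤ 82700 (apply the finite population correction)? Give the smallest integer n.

Without fpc, n₀ = s²/D = 102000000/82700 = 1233.3736.
With fpc, (1 − n/N)·s²/n ≤ D requires n ≥ n₀/(1 + n₀/N) = 1233.3736/(1 + 1233.3736/22242) = 1168.5733.
Rounding up, n = 1169.

1169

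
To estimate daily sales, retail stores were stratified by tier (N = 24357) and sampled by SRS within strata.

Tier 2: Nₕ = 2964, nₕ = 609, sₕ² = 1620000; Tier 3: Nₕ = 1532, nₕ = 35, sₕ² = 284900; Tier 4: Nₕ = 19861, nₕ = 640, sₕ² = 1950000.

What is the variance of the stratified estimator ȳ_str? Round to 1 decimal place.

Var(ȳ_str) = Σₕ Wₕ²(1 − fₕ)sₕ²/nₕ with Wₕ = Nₕ/N, N = 24357.
Tier 2: Wₕ = 0.12168986; term = 0.12168986²·(1 − 0.20546559)·1620000/609 = 31.298191.
Tier 3: Wₕ = 0.06289773; term = 0.06289773²·(1 − 0.02284595)·284900/35 = 31.467148.
Tier 4: Wₕ = 0.81541241; term = 0.81541241²·(1 − 0.03222396)·1950000/640 = 1960.578.
Sum = 2023.3433.

2023.3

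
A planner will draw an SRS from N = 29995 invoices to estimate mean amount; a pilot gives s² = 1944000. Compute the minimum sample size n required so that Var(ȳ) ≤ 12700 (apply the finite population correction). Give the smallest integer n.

153

Without fpc, n₀ = s²/D = 1944000/12700 = 153.0709.
With fpc, (1 − n/N)·s²/n ≤ D requires n ≥ n₀/(1 + n₀/N) = 153.0709/(1 + 153.0709/29995) = 152.2937.
Rounding up, n = 153.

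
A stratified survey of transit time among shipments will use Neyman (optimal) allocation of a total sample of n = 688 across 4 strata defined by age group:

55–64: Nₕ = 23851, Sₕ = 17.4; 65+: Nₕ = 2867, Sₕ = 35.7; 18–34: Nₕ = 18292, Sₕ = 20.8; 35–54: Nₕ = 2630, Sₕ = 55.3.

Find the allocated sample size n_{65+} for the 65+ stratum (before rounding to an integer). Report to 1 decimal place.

Neyman allocation: nₕ = n·NₕSₕ / Σⱼ NⱼSⱼ.
Σ NⱼSⱼ = 23851·17.4 + 2867·35.7 + 18292·20.8 + 2630·55.3 = 1.0432719 × 10^6.
n_{65+} = 688·2867·35.7 / (1.0432719 × 10^6) = 67.5.

67.5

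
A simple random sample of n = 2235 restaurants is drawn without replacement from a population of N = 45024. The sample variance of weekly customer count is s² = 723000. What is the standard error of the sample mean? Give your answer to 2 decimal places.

17.53

Under SRS without replacement, Var(ȳ) = (1 − f)·s²/n with f = n/N = 2235/45024 = 0.04964019.
Var(ȳ) = (1 − 0.04964019)·723000/2235 = 0.95035981·323.48993 = 307.43183.
SE(ȳ) = √(307.43183) = 17.53.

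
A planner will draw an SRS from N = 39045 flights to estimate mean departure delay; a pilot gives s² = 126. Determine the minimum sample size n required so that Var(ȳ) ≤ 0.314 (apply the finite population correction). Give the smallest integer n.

398

Without fpc, n₀ = s²/D = 126/0.314 = 401.2739.
With fpc, (1 − n/N)·s²/n ≤ D requires n ≥ n₀/(1 + n₀/N) = 401.2739/(1 + 401.2739/39045) = 397.1919.
Rounding up, n = 398.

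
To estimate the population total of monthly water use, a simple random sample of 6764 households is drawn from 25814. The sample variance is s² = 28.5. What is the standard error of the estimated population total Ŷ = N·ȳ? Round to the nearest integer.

Var(Ŷ) = N²·Var(ȳ) = N²·(1 − n/N)·s²/n.
f = 6764/25814 = 0.26202836; Var(ȳ) = 0.73797164·28.5/6764 = 0.0031094311.
Var(Ŷ) = 25814² · 0.0031094311 = 2.0720086 × 10^6.
SE(Ŷ) = √(2.0720086 × 10^6) = 1439.

1439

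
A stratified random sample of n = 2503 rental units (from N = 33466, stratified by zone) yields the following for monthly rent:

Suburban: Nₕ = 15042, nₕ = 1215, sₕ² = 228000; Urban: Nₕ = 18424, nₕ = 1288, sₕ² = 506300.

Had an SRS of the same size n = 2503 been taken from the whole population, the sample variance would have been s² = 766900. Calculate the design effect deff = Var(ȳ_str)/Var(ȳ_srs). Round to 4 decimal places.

Var(ȳ_str) = Σ Wₕ²(1−fₕ)sₕ²/nₕ with Wₕ = Nₕ/33466:
  Suburban: (15042/33466)²·(1−1215/15042)·228000/1215 = 34.848533
  Urban: (18424/33466)²·(1−1288/18424)·506300/1288 = 110.80971
  → Var(ȳ_str) = 145.65824.
Var(ȳ_srs) = (1 − 2503/33466)·766900/2503 = 283.47653.
deff = 145.65824 / 283.47653 = 0.5138.

0.5138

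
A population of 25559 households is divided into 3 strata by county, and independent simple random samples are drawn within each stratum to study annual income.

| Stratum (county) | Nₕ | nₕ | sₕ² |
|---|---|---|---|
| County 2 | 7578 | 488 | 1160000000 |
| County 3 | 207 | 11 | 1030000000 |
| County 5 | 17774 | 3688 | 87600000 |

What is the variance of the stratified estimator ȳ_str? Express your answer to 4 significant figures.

210400

Var(ȳ_str) = Σₕ Wₕ²(1 − fₕ)sₕ²/nₕ with Wₕ = Nₕ/N, N = 25559.
County 2: Wₕ = 0.29649047; term = 0.29649047²·(1 − 0.06439694)·1160000000/488 = 195502.04.
County 3: Wₕ = 0.00809891; term = 0.00809891²·(1 − 0.05314010)·1030000000/11 = 5815.4489.
County 5: Wₕ = 0.69541062; term = 0.69541062²·(1 − 0.20749409)·87600000/3688 = 9103.2892.
Sum = 210420.78.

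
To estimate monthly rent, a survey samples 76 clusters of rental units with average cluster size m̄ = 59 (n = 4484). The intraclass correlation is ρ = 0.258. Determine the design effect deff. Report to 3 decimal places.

deff = 1 + (59 − 1)·0.258 = 1 + 14.964 = 15.964.

15.964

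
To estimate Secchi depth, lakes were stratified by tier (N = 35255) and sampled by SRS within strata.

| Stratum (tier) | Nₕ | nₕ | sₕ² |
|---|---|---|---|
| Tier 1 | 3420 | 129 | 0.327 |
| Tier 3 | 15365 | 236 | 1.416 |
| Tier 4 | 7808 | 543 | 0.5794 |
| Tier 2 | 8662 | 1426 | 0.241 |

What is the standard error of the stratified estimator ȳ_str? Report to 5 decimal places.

0.03467

Var(ȳ_str) = Σₕ Wₕ²(1 − fₕ)sₕ²/nₕ with Wₕ = Nₕ/N, N = 35255.
Tier 1: Wₕ = 0.09700752; term = 0.09700752²·(1 − 0.03771930)·0.327/129 = 2.2954646 × 10^-5.
Tier 3: Wₕ = 0.43582471; term = 0.43582471²·(1 − 0.01535958)·1.416/236 = 0.0011221544.
Tier 4: Wₕ = 0.22147213; term = 0.22147213²·(1 − 0.06954406)·0.5794/543 = 4.8698171 × 10^-5.
Tier 2: Wₕ = 0.24569565; term = 0.24569565²·(1 − 0.16462711)·0.241/1426 = 8.522614 × 10^-6.
Sum = 0.0012023298.
SE = √(0.0012023298) = 0.03467.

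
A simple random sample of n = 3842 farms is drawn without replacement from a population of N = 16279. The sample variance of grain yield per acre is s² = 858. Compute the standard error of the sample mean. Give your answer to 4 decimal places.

0.4131

Under SRS without replacement, Var(ȳ) = (1 − f)·s²/n with f = n/N = 3842/16279 = 0.23600958.
Var(ȳ) = (1 − 0.23600958)·858/3842 = 0.76399042·0.22332119 = 0.17061525.
SE(ȳ) = √(0.17061525) = 0.4131.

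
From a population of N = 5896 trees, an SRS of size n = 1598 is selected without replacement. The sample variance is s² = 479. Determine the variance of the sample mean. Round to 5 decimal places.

Under SRS without replacement, Var(ȳ) = (1 − f)·s²/n with f = n/N = 1598/5896 = 0.27103121.
Var(ȳ) = (1 − 0.27103121)·479/1598 = 0.72896879·0.29974969 = 0.21850817.

0.21851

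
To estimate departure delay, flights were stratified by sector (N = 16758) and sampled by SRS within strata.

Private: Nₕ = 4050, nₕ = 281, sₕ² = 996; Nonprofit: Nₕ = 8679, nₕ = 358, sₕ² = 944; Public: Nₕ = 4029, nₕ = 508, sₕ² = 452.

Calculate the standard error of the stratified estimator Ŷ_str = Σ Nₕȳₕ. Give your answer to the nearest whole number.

16036

Var(Ŷ_str) = Σₕ Nₕ²(1 − fₕ)sₕ²/nₕ.
Private: 4050²·(1 − 281/4050)·996/281 = 5.4104599 × 10^7.
Nonprofit: 8679²·(1 − 358/8679)·944/358 = 1.9042948 × 10^8.
Public: 4029²·(1 − 508/4029)·452/508 = 1.2622286 × 10^7.
Sum = 2.5715637 × 10^8.
SE = √(2.5715637 × 10^8) = 16036.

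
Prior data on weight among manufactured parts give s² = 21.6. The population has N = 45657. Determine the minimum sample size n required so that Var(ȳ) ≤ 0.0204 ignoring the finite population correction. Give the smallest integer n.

1059

Without fpc, n₀ = s²/D = 21.6/0.0204 = 1058.8235.
Rounding up, n = 1059.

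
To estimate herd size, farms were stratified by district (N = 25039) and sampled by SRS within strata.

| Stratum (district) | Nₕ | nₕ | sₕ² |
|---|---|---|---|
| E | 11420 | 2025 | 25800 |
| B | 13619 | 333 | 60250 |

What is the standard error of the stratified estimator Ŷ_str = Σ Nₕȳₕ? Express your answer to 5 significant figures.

Var(Ŷ_str) = Σₕ Nₕ²(1 − fₕ)sₕ²/nₕ.
E: 11420²·(1 − 2025/11420)·25800/2025 = 1.3669655 × 10^9.
B: 13619²·(1 − 333/13619)·60250/333 = 3.2738011 × 10^10.
Sum = 3.4104977 × 10^10.
SE = √(3.4104977 × 10^10) = 184680.

184680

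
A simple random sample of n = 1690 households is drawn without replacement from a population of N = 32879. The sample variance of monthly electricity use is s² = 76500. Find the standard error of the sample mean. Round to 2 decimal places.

Under SRS without replacement, Var(ȳ) = (1 − f)·s²/n with f = n/N = 1690/32879 = 0.05140059.
Var(ȳ) = (1 − 0.05140059)·76500/1690 = 0.94859941·45.266272 = 42.939559.
SE(ȳ) = √(42.939559) = 6.55.

6.55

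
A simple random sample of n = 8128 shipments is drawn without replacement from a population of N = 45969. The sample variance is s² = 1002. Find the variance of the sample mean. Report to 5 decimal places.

Under SRS without replacement, Var(ȳ) = (1 − f)·s²/n with f = n/N = 8128/45969 = 0.17681481.
Var(ȳ) = (1 − 0.17681481)·1002/8128 = 0.82318519·0.12327756 = 0.10148026.

0.10148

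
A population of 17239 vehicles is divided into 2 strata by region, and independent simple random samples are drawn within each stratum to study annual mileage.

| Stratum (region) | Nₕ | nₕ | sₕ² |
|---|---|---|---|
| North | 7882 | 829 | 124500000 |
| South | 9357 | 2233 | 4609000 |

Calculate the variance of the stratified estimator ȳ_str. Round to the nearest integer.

28556

Var(ȳ_str) = Σₕ Wₕ²(1 − fₕ)sₕ²/nₕ with Wₕ = Nₕ/N, N = 17239.
North: Wₕ = 0.45721910; term = 0.45721910²·(1 − 0.10517635)·124500000/829 = 28093.186.
South: Wₕ = 0.54278090; term = 0.54278090²·(1 − 0.23864486)·4609000/2233 = 462.97164.
Sum = 28556.158.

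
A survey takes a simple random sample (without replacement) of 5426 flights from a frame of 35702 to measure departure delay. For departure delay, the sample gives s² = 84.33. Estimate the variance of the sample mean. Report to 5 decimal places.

Under SRS without replacement, Var(ȳ) = (1 − f)·s²/n with f = n/N = 5426/35702 = 0.15198028.
Var(ȳ) = (1 − 0.15198028)·84.33/5426 = 0.84801972·0.015541836 = 0.013179783.

0.01318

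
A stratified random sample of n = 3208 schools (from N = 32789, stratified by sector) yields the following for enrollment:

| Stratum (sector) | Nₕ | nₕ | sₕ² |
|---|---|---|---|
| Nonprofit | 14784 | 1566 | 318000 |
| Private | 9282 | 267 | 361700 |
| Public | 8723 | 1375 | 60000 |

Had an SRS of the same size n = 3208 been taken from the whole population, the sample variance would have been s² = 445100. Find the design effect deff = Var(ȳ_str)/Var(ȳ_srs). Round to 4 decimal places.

Var(ȳ_str) = Σ Wₕ²(1−fₕ)sₕ²/nₕ with Wₕ = Nₕ/32789:
  Nonprofit: (14784/32789)²·(1−1566/14784)·318000/1566 = 36.909377
  Private: (9282/32789)²·(1−267/9282)·361700/267 = 105.43582
  Public: (8723/32789)²·(1−1375/8723)·60000/1375 = 2.6015204
  → Var(ȳ_str) = 144.94672.
Var(ȳ_srs) = (1 − 3208/32789)·445100/3208 = 125.17221.
deff = 144.94672 / 125.17221 = 1.1580.

1.1580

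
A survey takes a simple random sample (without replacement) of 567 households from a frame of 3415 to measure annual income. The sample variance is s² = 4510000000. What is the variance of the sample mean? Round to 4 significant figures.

6.634 × 10^6

Under SRS without replacement, Var(ȳ) = (1 − f)·s²/n with f = n/N = 567/3415 = 0.16603221.
Var(ȳ) = (1 − 0.16603221)·4510000000/567 = 0.83396779·7.9541446 × 10^6 = 6.6335004 × 10^6.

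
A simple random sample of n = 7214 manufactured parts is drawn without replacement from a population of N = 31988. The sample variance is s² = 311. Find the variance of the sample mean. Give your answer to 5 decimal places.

Under SRS without replacement, Var(ȳ) = (1 − f)·s²/n with f = n/N = 7214/31988 = 0.22552207.
Var(ȳ) = (1 − 0.22552207)·311/7214 = 0.77447793·0.043110618 = 0.033388222.

0.03339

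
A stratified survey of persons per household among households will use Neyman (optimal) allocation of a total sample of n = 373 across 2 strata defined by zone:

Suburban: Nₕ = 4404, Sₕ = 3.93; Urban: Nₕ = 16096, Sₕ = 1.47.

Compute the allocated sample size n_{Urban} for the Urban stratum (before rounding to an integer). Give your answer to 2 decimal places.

Neyman allocation: nₕ = n·NₕSₕ / Σⱼ NⱼSⱼ.
Σ NⱼSⱼ = 4404·3.93 + 16096·1.47 = 40968.84.
n_{Urban} = 373·16096·1.47 / 40968.84 = 215.42.

215.42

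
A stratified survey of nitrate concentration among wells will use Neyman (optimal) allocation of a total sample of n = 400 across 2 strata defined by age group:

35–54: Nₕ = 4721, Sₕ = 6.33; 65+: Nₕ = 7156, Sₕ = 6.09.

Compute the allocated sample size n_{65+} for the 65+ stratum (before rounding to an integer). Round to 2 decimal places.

237.29

Neyman allocation: nₕ = n·NₕSₕ / Σⱼ NⱼSⱼ.
Σ NⱼSⱼ = 4721·6.33 + 7156·6.09 = 73463.97.
n_{65+} = 400·7156·6.09 / 73463.97 = 237.29.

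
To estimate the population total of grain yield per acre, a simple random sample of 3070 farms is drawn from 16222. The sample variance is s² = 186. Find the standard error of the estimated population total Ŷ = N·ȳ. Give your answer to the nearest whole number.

Var(Ŷ) = N²·Var(ȳ) = N²·(1 − n/N)·s²/n.
f = 3070/16222 = 0.18924917; Var(ȳ) = 0.81075083·186/3070 = 0.049120409.
Var(Ŷ) = 16222² · 0.049120409 = 1.2926197 × 10^7.
SE(Ŷ) = √(1.2926197 × 10^7) = 3595.

3595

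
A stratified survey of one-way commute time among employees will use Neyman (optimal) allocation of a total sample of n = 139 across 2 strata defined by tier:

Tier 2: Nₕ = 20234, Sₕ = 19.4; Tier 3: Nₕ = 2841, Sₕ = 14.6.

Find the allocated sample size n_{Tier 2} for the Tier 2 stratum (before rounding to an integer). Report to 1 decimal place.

125.7

Neyman allocation: nₕ = n·NₕSₕ / Σⱼ NⱼSⱼ.
Σ NⱼSⱼ = 20234·19.4 + 2841·14.6 = 434018.2.
n_{Tier 2} = 139·20234·19.4 / 434018.2 = 125.7.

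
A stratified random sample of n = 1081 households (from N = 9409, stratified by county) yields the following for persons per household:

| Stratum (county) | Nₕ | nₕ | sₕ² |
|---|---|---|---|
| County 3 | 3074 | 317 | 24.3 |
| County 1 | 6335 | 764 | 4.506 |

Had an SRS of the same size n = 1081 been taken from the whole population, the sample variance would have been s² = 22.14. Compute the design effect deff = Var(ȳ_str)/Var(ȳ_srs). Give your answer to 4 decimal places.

0.5345

Var(ȳ_str) = Σ Wₕ²(1−fₕ)sₕ²/nₕ with Wₕ = Nₕ/9409:
  County 3: (3074/9409)²·(1−317/3074)·24.3/317 = 0.0073383886
  County 1: (6335/9409)²·(1−764/6335)·4.506/764 = 0.0023512059
  → Var(ȳ_str) = 0.0096895945.
Var(ȳ_srs) = (1 − 1081/9409)·22.14/1081 = 0.01812797.
deff = 0.0096895945 / 0.01812797 = 0.5345.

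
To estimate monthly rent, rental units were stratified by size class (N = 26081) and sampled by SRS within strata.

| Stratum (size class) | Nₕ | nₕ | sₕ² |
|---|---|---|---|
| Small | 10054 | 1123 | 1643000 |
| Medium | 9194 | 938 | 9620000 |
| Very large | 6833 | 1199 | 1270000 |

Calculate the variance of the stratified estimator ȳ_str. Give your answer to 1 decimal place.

1397.5

Var(ȳ_str) = Σₕ Wₕ²(1 − fₕ)sₕ²/nₕ with Wₕ = Nₕ/N, N = 26081.
Small: Wₕ = 0.38549135; term = 0.38549135²·(1 − 0.11169684)·1643000/1123 = 193.12936.
Medium: Wₕ = 0.35251716; term = 0.35251716²·(1 − 0.10202306)·9620000/938 = 1144.4529.
Very large: Wₕ = 0.26199149; term = 0.26199149²·(1 − 0.17547197)·1270000/1199 = 59.946568.
Sum = 1397.5288.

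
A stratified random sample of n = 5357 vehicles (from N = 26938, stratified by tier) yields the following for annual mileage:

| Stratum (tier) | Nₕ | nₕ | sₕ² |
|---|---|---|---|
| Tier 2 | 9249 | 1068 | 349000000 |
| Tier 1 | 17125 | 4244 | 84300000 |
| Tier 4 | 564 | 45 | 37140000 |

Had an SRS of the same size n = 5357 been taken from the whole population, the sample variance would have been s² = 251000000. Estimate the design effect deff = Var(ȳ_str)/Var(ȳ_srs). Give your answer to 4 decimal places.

Var(ȳ_str) = Σ Wₕ²(1−fₕ)sₕ²/nₕ with Wₕ = Nₕ/26938:
  Tier 2: (9249/26938)²·(1−1068/9249)·349000000/1068 = 34074.12
  Tier 1: (17125/26938)²·(1−4244/17125)·84300000/4244 = 6038.1189
  Tier 4: (564/26938)²·(1−45/564)·37140000/45 = 332.92404
  → Var(ȳ_str) = 40445.163.
Var(ȳ_srs) = (1 − 5357/26938)·251000000/5357 = 37536.89.
deff = 40445.163 / 37536.89 = 1.0775.

1.0775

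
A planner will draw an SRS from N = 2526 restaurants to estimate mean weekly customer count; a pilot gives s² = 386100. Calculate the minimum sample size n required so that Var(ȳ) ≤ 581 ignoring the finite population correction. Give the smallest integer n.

665

Without fpc, n₀ = s²/D = 386100/581 = 664.5439.
Rounding up, n = 665.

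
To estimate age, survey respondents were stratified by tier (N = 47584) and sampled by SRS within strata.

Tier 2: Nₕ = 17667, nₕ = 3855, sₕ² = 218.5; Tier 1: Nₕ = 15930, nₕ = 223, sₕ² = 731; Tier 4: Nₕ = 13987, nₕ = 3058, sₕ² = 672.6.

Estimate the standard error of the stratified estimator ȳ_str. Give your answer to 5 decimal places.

Var(ȳ_str) = Σₕ Wₕ²(1 − fₕ)sₕ²/nₕ with Wₕ = Nₕ/N, N = 47584.
Tier 2: Wₕ = 0.37128026; term = 0.37128026²·(1 − 0.21820343)·218.5/3855 = 0.0061083589.
Tier 1: Wₕ = 0.33477640; term = 0.33477640²·(1 − 0.01399874)·731/223 = 0.3622427.
Tier 4: Wₕ = 0.29394334; term = 0.29394334²·(1 − 0.21863159)·672.6/3058 = 0.014849181.
Sum = 0.38320024.
SE = √(0.38320024) = 0.61903.

0.61903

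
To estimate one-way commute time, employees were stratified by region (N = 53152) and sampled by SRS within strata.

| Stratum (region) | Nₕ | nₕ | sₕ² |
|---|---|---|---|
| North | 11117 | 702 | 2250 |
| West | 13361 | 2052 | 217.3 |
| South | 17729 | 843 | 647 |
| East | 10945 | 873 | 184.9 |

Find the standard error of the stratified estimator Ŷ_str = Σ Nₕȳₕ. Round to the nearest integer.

25303

Var(Ŷ_str) = Σₕ Nₕ²(1 − fₕ)sₕ²/nₕ.
North: 11117²·(1 − 702/11117)·2250/702 = 3.7110114 × 10^8.
West: 13361²·(1 − 2052/13361)·217.3/2052 = 1.6000942 × 10^7.
South: 17729²·(1 − 843/17729)·647/843 = 2.2976704 × 10^8.
East: 10945²·(1 − 873/10945)·184.9/873 = 2.334824 × 10^7.
Sum = 6.4021736 × 10^8.
SE = √(6.4021736 × 10^8) = 25303.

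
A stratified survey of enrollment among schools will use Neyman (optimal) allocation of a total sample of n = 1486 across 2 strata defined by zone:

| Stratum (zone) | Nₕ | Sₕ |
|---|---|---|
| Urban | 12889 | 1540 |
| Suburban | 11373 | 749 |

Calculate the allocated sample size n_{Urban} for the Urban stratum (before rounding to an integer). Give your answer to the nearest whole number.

1040

Neyman allocation: nₕ = n·NₕSₕ / Σⱼ NⱼSⱼ.
Σ NⱼSⱼ = 12889·1540 + 11373·749 = 2.8367437 × 10^7.
n_{Urban} = 1486·12889·1540 / (2.8367437 × 10^7) = 1040.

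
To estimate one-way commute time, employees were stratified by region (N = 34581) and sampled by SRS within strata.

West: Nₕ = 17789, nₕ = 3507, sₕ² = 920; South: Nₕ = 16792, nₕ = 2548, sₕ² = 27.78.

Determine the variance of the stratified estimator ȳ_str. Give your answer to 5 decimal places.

Var(ȳ_str) = Σₕ Wₕ²(1 − fₕ)sₕ²/nₕ with Wₕ = Nₕ/N, N = 34581.
West: Wₕ = 0.51441543; term = 0.51441543²·(1 − 0.19714430)·920/3507 = 0.055733656.
South: Wₕ = 0.48558457; term = 0.48558457²·(1 − 0.15173892)·27.78/2548 = 0.0021806809.
Sum = 0.057914337.

0.05791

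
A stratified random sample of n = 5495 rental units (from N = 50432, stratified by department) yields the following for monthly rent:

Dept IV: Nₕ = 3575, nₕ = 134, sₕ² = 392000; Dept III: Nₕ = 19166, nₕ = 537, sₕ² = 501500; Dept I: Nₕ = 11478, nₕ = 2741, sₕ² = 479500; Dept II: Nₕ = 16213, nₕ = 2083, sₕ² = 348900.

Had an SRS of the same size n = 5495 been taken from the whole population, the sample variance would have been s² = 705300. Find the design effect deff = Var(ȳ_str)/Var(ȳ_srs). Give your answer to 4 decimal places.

1.4623

Var(ȳ_str) = Σ Wₕ²(1−fₕ)sₕ²/nₕ with Wₕ = Nₕ/50432:
  Dept IV: (3575/50432)²·(1−134/3575)·392000/134 = 14.149126
  Dept III: (19166/50432)²·(1−537/19166)·501500/537 = 131.10079
  Dept I: (11478/50432)²·(1−2741/11478)·479500/2741 = 6.8975642
  Dept II: (16213/50432)²·(1−2083/16213)·348900/2083 = 15.087068
  → Var(ȳ_str) = 167.23455.
Var(ȳ_srs) = (1 − 5495/50432)·705300/5495 = 114.36788.
deff = 167.23455 / 114.36788 = 1.4623.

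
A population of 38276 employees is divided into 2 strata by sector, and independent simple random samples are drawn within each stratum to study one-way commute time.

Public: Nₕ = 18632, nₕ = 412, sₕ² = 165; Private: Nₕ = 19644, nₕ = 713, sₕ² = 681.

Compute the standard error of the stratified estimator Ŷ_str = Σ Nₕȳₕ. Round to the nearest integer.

22162

Var(Ŷ_str) = Σₕ Nₕ²(1 − fₕ)sₕ²/nₕ.
Public: 18632²·(1 − 412/18632)·165/412 = 1.3595481 × 10^8.
Private: 19644²·(1 − 713/19644)·681/713 = 3.5519027 × 10^8.
Sum = 4.9114508 × 10^8.
SE = √(4.9114508 × 10^8) = 22162.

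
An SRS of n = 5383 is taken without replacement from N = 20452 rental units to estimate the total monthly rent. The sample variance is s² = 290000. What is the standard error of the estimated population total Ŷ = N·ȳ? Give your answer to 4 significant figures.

128900

Var(Ŷ) = N²·Var(ȳ) = N²·(1 − n/N)·s²/n.
f = 5383/20452 = 0.26320164; Var(ȳ) = 0.73679836·290000/5383 = 39.693763.
Var(Ŷ) = 20452² · 39.693763 = 1.6603278 × 10^10.
SE(Ŷ) = √(1.6603278 × 10^10) = 128900.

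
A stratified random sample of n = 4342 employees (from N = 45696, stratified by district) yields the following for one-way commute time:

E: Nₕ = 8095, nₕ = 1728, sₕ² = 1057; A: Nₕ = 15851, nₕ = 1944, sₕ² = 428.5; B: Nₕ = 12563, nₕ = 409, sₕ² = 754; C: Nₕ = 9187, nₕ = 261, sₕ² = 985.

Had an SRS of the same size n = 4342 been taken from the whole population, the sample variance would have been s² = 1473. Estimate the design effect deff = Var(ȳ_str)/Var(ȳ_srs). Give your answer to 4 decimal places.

Var(ȳ_str) = Σ Wₕ²(1−fₕ)sₕ²/nₕ with Wₕ = Nₕ/45696:
  E: (8095/45696)²·(1−1728/8095)·1057/1728 = 0.015098249
  A: (15851/45696)²·(1−1944/15851)·428.5/1944 = 0.023269568
  B: (12563/45696)²·(1−409/12563)·754/409 = 0.13480446
  C: (9187/45696)²·(1−261/9187)·985/261 = 0.14820742
  → Var(ȳ_str) = 0.3213797.
Var(ȳ_srs) = (1 − 4342/45696)·1473/4342 = 0.30700982.
deff = 0.3213797 / 0.30700982 = 1.0468.

1.0468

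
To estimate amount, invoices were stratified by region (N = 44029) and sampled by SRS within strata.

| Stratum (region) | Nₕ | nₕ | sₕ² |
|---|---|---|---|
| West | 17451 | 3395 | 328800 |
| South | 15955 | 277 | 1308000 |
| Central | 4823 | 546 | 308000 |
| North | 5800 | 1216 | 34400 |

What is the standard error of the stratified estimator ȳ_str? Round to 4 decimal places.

25.0590

Var(ȳ_str) = Σₕ Wₕ²(1 − fₕ)sₕ²/nₕ with Wₕ = Nₕ/N, N = 44029.
West: Wₕ = 0.39635240; term = 0.39635240²·(1 − 0.19454473)·328800/3395 = 12.254524.
South: Wₕ = 0.36237480; term = 0.36237480²·(1 − 0.01736133)·1308000/277 = 609.30929.
Central: Wₕ = 0.10954144; term = 0.10954144²·(1 − 0.11320755)·308000/546 = 6.002566.
North: Wₕ = 0.13173136; term = 0.13173136²·(1 − 0.20965517)·34400/1216 = 0.38798937.
Sum = 627.95437.
SE = √(627.95437) = 25.0590.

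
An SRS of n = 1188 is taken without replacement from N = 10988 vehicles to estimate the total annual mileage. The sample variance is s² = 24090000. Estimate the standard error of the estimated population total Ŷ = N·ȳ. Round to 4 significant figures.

Var(Ŷ) = N²·Var(ȳ) = N²·(1 − n/N)·s²/n.
f = 1188/10988 = 0.10811795; Var(ȳ) = 0.89188205·24090000/1188 = 18085.386.
Var(Ŷ) = 10988² · 18085.386 = 2.1835598 × 10^12.
SE(Ŷ) = √(2.1835598 × 10^12) = 1.478 × 10^6.

1.478 × 10^6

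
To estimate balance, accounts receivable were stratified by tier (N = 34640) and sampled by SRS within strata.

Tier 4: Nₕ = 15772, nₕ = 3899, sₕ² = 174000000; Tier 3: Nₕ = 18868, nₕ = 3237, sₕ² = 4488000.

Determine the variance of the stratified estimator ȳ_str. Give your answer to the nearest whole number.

Var(ȳ_str) = Σₕ Wₕ²(1 − fₕ)sₕ²/nₕ with Wₕ = Nₕ/N, N = 34640.
Tier 4: Wₕ = 0.45531178; term = 0.45531178²·(1 − 0.24721025)·174000000/3899 = 6964.4605.
Tier 3: Wₕ = 0.54468822; term = 0.54468822²·(1 − 0.17156031)·4488000/3237 = 340.77444.
Sum = 7305.2349.

7305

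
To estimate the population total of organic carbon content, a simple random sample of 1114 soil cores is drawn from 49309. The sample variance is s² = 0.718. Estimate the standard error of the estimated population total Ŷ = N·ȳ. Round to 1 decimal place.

Var(Ŷ) = N²·Var(ȳ) = N²·(1 − n/N)·s²/n.
f = 1114/49309 = 0.02259222; Var(ȳ) = 0.97740778·0.718/1114 = 6.29963 × 10^-4.
Var(Ŷ) = 49309² · (6.29963 × 10^-4) = 1.5316779 × 10^6.
SE(Ŷ) = √(1.5316779 × 10^6) = 1237.6.

1237.6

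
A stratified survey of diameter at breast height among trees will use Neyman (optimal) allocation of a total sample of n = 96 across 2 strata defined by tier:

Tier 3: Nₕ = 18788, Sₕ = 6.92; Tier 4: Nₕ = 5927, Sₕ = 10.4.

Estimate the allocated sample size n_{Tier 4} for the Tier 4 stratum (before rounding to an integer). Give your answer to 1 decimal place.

Neyman allocation: nₕ = n·NₕSₕ / Σⱼ NⱼSⱼ.
Σ NⱼSⱼ = 18788·6.92 + 5927·10.4 = 191653.76.
n_{Tier 4} = 96·5927·10.4 / 191653.76 = 30.9.

30.9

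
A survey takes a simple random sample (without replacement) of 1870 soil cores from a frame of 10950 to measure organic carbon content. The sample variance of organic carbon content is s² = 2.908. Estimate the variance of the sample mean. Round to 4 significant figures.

Under SRS without replacement, Var(ȳ) = (1 − f)·s²/n with f = n/N = 1870/10950 = 0.17077626.
Var(ȳ) = (1 − 0.17077626)·2.908/1870 = 0.82922374·0.0015550802 = 0.0012895094.

0.001290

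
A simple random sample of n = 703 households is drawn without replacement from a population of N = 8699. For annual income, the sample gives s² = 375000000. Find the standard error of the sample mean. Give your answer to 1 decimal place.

Under SRS without replacement, Var(ȳ) = (1 − f)·s²/n with f = n/N = 703/8699 = 0.08081389.
Var(ȳ) = (1 − 0.08081389)·375000000/703 = 0.91918611·533428.17 = 490319.76.
SE(ȳ) = √(490319.76) = 700.2.

700.2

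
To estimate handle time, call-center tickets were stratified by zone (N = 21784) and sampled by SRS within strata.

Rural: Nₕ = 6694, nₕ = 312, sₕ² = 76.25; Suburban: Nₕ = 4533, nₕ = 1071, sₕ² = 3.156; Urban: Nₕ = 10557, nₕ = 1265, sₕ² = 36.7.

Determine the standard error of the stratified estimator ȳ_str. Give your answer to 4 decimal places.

0.1676

Var(ȳ_str) = Σₕ Wₕ²(1 − fₕ)sₕ²/nₕ with Wₕ = Nₕ/N, N = 21784.
Rural: Wₕ = 0.30728975; term = 0.30728975²·(1 − 0.04660890)·76.25/312 = 0.022001511.
Suburban: Wₕ = 0.20808851; term = 0.20808851²·(1 − 0.23626737)·3.156/1071 = 9.7450719 × 10^-5.
Urban: Wₕ = 0.48462174; term = 0.48462174²·(1 − 0.11982571)·36.7/1265 = 0.0059972203.
Sum = 0.028096182.
SE = √(0.028096182) = 0.1676.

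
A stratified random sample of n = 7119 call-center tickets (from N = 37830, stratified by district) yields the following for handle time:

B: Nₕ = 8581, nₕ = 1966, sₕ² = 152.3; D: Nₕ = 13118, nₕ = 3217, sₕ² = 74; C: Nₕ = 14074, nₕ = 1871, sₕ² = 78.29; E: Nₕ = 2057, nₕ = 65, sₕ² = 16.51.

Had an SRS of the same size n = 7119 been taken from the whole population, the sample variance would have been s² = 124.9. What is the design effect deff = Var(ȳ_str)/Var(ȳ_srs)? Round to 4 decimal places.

0.7659

Var(ȳ_str) = Σ Wₕ²(1−fₕ)sₕ²/nₕ with Wₕ = Nₕ/37830:
  B: (8581/37830)²·(1−1966/8581)·152.3/1966 = 0.0030726384
  D: (13118/37830)²·(1−3217/13118)·74/3217 = 0.0020876355
  C: (14074/37830)²·(1−1871/14074)·78.29/1871 = 0.0050216216
  E: (2057/37830)²·(1−65/2057)·16.51/65 = 7.2725156 × 10^-4
  → Var(ȳ_str) = 0.010909147.
Var(ȳ_srs) = (1 − 7119/37830)·124.9/7119 = 0.014242986.
deff = 0.010909147 / 0.014242986 = 0.7659.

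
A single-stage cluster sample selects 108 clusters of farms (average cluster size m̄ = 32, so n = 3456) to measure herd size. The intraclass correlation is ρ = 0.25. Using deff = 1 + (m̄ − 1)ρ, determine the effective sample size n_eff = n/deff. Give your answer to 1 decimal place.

395.0

deff = 1 + (32 − 1)·0.25 = 1 + 7.75 = 8.75.
n_eff = 3456 / 8.75 = 395.0.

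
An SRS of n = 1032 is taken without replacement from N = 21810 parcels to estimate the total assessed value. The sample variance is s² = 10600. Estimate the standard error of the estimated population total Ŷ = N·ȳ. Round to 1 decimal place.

68224.9

Var(Ŷ) = N²·Var(ȳ) = N²·(1 − n/N)·s²/n.
f = 1032/21810 = 0.04731774; Var(ȳ) = 0.95268226·10600/1032 = 9.7853022.
Var(Ŷ) = 21810² · 9.7853022 = 4.6546344 × 10^9.
SE(Ŷ) = √(4.6546344 × 10^9) = 68224.9.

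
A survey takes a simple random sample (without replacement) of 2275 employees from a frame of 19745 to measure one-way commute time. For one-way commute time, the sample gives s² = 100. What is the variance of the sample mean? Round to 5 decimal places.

Under SRS without replacement, Var(ȳ) = (1 − f)·s²/n with f = n/N = 2275/19745 = 0.11521904.
Var(ȳ) = (1 − 0.11521904)·100/2275 = 0.88478096·0.043956044 = 0.038891471.

0.03889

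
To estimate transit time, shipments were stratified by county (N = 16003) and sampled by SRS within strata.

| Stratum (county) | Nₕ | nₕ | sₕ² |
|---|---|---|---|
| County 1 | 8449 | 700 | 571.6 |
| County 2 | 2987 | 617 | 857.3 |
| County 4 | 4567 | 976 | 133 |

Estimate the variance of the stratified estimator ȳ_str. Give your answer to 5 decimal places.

0.25589

Var(ȳ_str) = Σₕ Wₕ²(1 − fₕ)sₕ²/nₕ with Wₕ = Nₕ/N, N = 16003.
County 1: Wₕ = 0.52796351; term = 0.52796351²·(1 − 0.08285004)·571.6/700 = 0.20875762.
County 2: Wₕ = 0.18665250; term = 0.18665250²·(1 − 0.20656177)·857.3/617 = 0.038408595.
County 4: Wₕ = 0.28538399; term = 0.28538399²·(1 − 0.21370703)·133/976 = 0.0087266072.
Sum = 0.25589282.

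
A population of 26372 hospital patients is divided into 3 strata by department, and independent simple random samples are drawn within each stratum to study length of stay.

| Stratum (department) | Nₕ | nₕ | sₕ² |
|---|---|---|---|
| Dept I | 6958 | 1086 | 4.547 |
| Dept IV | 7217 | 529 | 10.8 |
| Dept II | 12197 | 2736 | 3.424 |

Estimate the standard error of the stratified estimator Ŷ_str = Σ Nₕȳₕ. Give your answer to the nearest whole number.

Var(Ŷ_str) = Σₕ Nₕ²(1 − fₕ)sₕ²/nₕ.
Dept I: 6958²·(1 − 1086/6958)·4.547/1086 = 171066.75.
Dept IV: 7217²·(1 − 529/7217)·10.8/529 = 985419.28.
Dept II: 12197²·(1 − 2736/12197)·3.424/2736 = 144413.48.
Sum = 1.3008995 × 10^6.
SE = √(1.3008995 × 10^6) = 1141.

1141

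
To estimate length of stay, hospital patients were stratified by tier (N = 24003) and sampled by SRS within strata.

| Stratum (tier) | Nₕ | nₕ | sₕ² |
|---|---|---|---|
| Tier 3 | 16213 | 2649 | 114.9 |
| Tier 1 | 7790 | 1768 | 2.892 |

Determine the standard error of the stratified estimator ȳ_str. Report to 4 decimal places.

0.1292

Var(ȳ_str) = Σₕ Wₕ²(1 − fₕ)sₕ²/nₕ with Wₕ = Nₕ/N, N = 24003.
Tier 3: Wₕ = 0.67545723; term = 0.67545723²·(1 − 0.16338741)·114.9/2649 = 0.016556105.
Tier 1: Wₕ = 0.32454277; term = 0.32454277²·(1 − 0.22695764)·2.892/1768 = 1.3318741 × 10^-4.
Sum = 0.016689292.
SE = √(0.016689292) = 0.1292.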